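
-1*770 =-770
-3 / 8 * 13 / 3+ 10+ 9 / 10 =371 / 40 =9.28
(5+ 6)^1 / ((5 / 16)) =176 / 5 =35.20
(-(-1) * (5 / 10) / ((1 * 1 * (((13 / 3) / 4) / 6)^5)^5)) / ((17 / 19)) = 257653482034863301654493987905247152110361903104 / 119958970252735883322522574781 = 2147846730361434088.80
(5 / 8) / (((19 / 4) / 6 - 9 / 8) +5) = 15 / 112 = 0.13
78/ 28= 39/ 14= 2.79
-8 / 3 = -2.67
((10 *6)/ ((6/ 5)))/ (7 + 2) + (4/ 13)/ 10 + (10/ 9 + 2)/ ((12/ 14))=16174/ 1755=9.22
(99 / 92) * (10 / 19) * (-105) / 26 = -51975 / 22724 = -2.29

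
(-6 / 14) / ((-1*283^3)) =3 / 158656309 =0.00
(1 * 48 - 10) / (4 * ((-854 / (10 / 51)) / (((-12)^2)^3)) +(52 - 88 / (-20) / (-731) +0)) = 34560276480 / 47282229287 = 0.73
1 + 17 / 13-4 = -22 / 13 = -1.69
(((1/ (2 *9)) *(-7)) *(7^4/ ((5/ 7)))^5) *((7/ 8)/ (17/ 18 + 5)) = -65712362363534280139543/ 2675000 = -24565369107863282.30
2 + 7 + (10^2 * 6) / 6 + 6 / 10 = 548 / 5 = 109.60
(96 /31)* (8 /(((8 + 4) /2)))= 128 /31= 4.13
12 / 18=2 / 3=0.67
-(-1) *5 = 5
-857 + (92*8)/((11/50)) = 27373/11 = 2488.45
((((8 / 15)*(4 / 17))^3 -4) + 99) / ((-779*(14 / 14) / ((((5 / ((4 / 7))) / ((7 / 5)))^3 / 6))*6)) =-0.83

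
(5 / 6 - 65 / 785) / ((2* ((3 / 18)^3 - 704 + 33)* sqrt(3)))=-6* sqrt(3) / 32185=-0.00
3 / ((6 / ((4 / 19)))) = 0.11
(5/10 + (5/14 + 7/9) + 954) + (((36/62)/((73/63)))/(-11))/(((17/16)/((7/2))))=25473611353/26660403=955.48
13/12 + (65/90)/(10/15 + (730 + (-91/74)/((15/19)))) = 3510221/3237244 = 1.08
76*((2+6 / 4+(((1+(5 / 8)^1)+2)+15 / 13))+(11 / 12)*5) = 76247 / 78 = 977.53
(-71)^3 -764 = -358675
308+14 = 322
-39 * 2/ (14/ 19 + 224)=-0.35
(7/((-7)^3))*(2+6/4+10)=-27/98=-0.28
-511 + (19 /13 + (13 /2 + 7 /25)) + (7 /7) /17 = -5554831 /11050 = -502.70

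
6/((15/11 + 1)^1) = 33/13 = 2.54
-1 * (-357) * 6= 2142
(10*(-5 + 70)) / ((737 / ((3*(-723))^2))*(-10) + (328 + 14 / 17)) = 1039707981 / 525967414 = 1.98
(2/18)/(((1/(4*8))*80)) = 2/45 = 0.04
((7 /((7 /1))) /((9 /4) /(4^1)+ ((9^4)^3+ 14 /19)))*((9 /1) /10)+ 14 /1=6010100536344698 /429292895453095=14.00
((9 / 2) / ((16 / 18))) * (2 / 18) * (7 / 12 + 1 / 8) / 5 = 51 / 640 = 0.08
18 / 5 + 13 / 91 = 131 / 35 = 3.74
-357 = -357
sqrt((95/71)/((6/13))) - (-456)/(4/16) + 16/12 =sqrt(526110)/426 + 5476/3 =1827.04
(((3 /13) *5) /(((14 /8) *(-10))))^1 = -6 /91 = -0.07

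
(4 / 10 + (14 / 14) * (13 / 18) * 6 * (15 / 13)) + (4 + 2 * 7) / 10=36 / 5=7.20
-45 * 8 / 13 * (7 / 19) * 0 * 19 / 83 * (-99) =0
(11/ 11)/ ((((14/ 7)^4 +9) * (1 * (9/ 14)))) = 14/ 225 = 0.06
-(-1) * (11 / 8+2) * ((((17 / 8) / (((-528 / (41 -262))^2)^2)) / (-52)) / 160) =-3119425829 / 117904905338880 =-0.00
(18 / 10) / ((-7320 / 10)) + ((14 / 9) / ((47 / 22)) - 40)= -20267909 / 516060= -39.27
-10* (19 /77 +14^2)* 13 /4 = -982215 /154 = -6378.02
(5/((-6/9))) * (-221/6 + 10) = 805/4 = 201.25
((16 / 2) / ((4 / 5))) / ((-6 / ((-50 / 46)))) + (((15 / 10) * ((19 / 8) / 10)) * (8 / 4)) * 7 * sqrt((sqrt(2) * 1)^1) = 125 / 69 + 399 * 2^(1 / 4) / 80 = 7.74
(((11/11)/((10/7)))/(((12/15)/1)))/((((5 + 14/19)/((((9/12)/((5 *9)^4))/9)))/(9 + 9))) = 133/2383830000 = 0.00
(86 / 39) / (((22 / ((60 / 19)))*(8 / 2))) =215 / 2717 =0.08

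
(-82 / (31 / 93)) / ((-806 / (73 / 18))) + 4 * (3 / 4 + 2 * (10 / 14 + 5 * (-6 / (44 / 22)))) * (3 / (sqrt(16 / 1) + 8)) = -899909 / 33852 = -26.58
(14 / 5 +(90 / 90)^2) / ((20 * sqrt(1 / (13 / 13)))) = 19 / 100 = 0.19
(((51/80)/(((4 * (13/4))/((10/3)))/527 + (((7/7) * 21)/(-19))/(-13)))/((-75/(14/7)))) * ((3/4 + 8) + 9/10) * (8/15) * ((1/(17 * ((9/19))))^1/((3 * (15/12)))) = -954659446/30451696875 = -0.03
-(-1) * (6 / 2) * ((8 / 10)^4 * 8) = 6144 / 625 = 9.83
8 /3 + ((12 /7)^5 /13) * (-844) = -628294696 /655473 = -958.54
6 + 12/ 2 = 12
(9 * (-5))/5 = -9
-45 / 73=-0.62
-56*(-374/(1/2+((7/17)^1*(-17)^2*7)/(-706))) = -462077/15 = -30805.13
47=47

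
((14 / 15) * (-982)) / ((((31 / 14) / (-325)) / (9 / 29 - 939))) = -113521910320 / 899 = -126275762.31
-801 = -801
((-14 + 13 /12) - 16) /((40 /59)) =-20473 /480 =-42.65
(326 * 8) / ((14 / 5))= 6520 / 7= 931.43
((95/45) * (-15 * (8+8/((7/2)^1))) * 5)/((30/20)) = -7600/7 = -1085.71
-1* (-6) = 6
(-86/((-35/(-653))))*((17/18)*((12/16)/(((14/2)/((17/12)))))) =-8114831/35280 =-230.01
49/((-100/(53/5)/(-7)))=18179/500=36.36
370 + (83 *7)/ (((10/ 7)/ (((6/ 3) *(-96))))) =-388582/ 5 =-77716.40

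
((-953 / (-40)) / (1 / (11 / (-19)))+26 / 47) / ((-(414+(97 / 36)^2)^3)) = 128686201846272 / 726586347995893460305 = 0.00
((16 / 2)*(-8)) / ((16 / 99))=-396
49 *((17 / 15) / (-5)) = -833 / 75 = -11.11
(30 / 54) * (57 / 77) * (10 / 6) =475 / 693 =0.69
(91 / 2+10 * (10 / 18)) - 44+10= 307 / 18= 17.06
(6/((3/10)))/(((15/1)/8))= 32/3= 10.67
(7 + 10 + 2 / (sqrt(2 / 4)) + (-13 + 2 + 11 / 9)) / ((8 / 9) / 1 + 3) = 18 * sqrt(2) / 35 + 13 / 7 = 2.58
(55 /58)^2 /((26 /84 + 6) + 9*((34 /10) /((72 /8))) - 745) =-0.00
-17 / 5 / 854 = -17 / 4270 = -0.00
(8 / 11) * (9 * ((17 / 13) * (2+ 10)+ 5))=19368 / 143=135.44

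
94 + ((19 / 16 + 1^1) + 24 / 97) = 149667 / 1552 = 96.43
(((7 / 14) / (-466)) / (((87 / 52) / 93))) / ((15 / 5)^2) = -403 / 60813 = -0.01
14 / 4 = 7 / 2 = 3.50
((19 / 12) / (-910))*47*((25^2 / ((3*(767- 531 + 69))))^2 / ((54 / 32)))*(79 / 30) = -0.06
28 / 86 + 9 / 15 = 199 / 215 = 0.93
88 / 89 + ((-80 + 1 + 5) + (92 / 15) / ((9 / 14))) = -762598 / 12015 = -63.47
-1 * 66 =-66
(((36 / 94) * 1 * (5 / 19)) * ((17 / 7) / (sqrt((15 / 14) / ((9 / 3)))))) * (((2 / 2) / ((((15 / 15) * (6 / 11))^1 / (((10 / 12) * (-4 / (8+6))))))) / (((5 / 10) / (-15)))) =28050 * sqrt(70) / 43757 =5.36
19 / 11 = 1.73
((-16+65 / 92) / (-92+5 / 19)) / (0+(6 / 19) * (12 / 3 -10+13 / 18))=-3819 / 38180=-0.10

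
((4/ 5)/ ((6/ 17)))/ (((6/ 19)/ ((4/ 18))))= 646/ 405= 1.60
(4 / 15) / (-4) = -1 / 15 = -0.07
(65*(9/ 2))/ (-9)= -65/ 2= -32.50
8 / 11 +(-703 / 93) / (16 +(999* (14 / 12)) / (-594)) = 119292 / 631873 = 0.19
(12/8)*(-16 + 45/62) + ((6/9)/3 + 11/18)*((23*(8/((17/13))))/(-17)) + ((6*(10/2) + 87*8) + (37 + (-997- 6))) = -29006587/107508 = -269.81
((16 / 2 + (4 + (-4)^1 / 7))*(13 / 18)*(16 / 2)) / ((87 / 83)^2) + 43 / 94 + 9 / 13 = 35690339315 / 582707034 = 61.25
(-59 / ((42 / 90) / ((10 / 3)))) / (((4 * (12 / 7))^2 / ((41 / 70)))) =-12095 / 2304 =-5.25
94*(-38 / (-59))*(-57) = -203604 / 59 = -3450.92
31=31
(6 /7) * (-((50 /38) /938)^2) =-1875 /1111682894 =-0.00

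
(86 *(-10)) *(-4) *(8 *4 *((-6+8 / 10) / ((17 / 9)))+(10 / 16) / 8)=-20588701 / 68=-302775.01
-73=-73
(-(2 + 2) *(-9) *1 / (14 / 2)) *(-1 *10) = -360 / 7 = -51.43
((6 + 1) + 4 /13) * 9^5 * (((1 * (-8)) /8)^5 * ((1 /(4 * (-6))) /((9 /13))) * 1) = 25970.62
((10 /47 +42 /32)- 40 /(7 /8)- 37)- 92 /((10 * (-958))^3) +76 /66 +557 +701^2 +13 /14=586914127319244254543 /1193208608823000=491878.89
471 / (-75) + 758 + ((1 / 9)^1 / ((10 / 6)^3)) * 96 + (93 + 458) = 163128 / 125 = 1305.02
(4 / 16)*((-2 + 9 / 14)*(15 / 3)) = -95 / 56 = -1.70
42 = 42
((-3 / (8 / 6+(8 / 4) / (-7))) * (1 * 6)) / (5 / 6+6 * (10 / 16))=-2268 / 605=-3.75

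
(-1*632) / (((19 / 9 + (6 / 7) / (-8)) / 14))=-2229696 / 505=-4415.24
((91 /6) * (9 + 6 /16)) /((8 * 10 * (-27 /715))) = -325325 /6912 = -47.07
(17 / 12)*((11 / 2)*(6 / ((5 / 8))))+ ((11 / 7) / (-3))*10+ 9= 8249 / 105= 78.56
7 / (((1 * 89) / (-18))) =-126 / 89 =-1.42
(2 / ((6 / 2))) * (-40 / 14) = -40 / 21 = -1.90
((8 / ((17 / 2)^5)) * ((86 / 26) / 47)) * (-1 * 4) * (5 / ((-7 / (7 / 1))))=220160 / 867532627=0.00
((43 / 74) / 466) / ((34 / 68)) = 43 / 17242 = 0.00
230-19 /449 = 229.96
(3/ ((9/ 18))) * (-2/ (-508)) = 0.02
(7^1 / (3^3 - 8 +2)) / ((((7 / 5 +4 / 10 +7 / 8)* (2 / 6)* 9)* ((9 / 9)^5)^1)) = 0.04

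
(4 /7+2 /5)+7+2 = 349 /35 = 9.97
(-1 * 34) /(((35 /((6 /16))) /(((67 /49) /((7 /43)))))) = -146931 /48020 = -3.06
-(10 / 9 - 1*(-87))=-793 / 9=-88.11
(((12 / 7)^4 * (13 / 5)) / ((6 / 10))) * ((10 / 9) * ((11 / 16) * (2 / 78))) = 1760 / 2401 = 0.73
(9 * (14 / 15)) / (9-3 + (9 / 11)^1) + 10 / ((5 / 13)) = 3404 / 125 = 27.23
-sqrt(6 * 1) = -sqrt(6) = -2.45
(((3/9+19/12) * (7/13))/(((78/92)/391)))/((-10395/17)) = -3516263/4517370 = -0.78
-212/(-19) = 212/19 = 11.16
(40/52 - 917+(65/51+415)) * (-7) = 2320297/663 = 3499.69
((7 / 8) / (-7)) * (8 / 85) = -1 / 85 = -0.01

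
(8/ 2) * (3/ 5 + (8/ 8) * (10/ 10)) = 6.40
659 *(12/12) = 659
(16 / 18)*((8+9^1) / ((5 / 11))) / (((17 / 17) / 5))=1496 / 9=166.22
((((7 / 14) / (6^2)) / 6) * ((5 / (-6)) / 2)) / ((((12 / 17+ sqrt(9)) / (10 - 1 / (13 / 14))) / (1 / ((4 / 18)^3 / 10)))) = -12325 / 5824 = -2.12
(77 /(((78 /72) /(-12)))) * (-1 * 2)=22176 /13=1705.85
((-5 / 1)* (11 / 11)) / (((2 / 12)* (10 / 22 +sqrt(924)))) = 1650 / 111779 -7260* sqrt(231) / 111779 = -0.97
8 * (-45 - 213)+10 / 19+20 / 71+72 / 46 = -63966094 / 31027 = -2061.63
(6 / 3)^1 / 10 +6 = 6.20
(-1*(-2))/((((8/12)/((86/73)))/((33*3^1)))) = 25542/73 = 349.89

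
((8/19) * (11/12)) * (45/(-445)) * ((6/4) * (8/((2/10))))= -3960/1691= -2.34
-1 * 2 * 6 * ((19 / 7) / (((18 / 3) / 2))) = -76 / 7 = -10.86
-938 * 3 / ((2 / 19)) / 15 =-1782.20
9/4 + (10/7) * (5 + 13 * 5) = 409/4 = 102.25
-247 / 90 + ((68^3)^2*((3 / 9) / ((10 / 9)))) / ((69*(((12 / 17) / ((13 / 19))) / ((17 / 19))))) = 55716769422587 / 149454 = 372802129.23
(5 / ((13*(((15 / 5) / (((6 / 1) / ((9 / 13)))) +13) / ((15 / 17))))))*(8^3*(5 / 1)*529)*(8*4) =6500352000 / 5899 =1101941.35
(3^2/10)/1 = 9/10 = 0.90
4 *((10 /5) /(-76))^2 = 1 /361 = 0.00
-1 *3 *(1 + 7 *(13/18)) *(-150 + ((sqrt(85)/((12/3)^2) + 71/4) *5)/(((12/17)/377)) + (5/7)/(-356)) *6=-154012729925/29904 - 3492905 *sqrt(85)/192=-5317962.35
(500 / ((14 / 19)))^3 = 107171875000 / 343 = 312454446.06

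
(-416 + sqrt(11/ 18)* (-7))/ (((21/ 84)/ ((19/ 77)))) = -416.00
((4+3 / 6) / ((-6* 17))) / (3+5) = -0.01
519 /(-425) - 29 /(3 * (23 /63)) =-270762 /9775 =-27.70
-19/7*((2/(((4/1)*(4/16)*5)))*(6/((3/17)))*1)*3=-3876/35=-110.74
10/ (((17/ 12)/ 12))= 1440/ 17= 84.71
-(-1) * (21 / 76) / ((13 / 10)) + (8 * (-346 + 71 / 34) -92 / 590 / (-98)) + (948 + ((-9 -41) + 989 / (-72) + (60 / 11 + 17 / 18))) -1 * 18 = -30099544955917 / 16023887880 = -1878.42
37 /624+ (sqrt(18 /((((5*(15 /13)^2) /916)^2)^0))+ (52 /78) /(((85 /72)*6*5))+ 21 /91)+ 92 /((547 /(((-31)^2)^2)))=3*sqrt(2)+ 22532479574999 /145064400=155331.67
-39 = -39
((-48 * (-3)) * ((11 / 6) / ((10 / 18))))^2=5645376 / 25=225815.04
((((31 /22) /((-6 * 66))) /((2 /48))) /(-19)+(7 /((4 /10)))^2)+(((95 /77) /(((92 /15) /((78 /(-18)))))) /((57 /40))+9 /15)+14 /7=2281853543 /7402780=308.24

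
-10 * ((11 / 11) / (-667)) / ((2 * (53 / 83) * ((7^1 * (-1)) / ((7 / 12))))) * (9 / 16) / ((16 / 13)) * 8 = -16185 / 4524928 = -0.00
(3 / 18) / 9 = 1 / 54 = 0.02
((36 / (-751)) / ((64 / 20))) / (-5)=9 / 3004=0.00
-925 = -925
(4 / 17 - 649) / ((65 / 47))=-469.11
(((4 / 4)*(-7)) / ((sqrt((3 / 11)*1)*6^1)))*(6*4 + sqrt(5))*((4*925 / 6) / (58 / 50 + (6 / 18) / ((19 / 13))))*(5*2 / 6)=15378125*sqrt(33)*(-24 - sqrt(5)) / 53406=-43397.93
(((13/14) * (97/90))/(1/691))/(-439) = -1.58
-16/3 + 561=1667/3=555.67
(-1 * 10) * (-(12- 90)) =-780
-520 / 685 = -104 / 137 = -0.76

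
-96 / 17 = -5.65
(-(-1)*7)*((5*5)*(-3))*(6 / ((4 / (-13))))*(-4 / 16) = -20475 / 8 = -2559.38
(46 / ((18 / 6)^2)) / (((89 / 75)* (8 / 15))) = 2875 / 356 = 8.08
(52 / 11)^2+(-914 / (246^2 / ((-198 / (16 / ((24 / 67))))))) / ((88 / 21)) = 4876178239 / 218045872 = 22.36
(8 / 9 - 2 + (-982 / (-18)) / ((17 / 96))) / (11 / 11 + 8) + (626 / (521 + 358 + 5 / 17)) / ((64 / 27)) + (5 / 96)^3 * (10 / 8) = 23207397744715 / 674476720128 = 34.41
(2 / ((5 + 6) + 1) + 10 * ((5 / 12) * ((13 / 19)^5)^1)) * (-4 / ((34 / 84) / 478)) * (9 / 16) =-5207252652 / 2476099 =-2103.01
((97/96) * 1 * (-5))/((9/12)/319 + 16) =-154715/490056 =-0.32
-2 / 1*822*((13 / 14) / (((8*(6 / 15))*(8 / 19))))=-507585 / 448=-1133.00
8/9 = 0.89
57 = 57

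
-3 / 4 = -0.75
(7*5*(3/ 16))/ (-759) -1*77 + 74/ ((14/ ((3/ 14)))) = -15050155/ 198352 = -75.88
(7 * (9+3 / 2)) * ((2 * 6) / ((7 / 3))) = 378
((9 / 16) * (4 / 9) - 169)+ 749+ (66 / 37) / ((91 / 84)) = 1119569 / 1924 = 581.90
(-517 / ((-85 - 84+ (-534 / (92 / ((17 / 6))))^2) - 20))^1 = -6.35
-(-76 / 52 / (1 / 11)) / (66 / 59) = 1121 / 78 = 14.37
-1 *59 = -59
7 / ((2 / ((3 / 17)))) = 21 / 34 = 0.62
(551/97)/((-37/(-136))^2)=10191296/132793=76.75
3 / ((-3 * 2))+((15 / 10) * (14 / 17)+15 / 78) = 205 / 221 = 0.93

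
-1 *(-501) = 501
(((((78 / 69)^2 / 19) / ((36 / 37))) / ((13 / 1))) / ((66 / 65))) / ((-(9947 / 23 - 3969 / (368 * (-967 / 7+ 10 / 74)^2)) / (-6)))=639123400048640 / 8796997456141115529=0.00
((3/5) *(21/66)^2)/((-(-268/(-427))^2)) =-26802363/173814080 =-0.15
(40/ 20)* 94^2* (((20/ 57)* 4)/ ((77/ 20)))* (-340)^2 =3268613120000/ 4389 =744728439.28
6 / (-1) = -6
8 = 8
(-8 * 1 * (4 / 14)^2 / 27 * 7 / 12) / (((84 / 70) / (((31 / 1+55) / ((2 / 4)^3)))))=-13760 / 1701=-8.09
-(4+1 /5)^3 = -9261 /125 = -74.09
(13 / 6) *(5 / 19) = 65 / 114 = 0.57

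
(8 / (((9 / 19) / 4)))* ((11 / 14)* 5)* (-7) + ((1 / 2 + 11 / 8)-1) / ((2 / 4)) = -66817 / 36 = -1856.03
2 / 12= 1 / 6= 0.17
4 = 4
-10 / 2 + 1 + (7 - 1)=2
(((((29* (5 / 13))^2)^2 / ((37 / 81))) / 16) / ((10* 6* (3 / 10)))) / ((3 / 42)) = 27849189375 / 16908112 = 1647.09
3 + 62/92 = 169/46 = 3.67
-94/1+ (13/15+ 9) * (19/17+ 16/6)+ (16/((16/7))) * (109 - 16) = 594.34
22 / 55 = 2 / 5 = 0.40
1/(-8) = -1/8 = -0.12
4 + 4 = 8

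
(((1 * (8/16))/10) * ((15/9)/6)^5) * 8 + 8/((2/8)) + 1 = 31178497/944784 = 33.00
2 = 2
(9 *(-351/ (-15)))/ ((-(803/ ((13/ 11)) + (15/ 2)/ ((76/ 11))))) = -2080728/ 6723805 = -0.31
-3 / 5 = -0.60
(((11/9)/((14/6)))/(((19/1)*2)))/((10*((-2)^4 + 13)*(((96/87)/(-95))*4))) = -0.00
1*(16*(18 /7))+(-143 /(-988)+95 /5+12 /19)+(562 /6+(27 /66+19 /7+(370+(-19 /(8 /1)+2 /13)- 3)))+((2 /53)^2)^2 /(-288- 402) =72136548096491083 /138063533487880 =522.49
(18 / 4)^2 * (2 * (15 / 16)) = 1215 / 32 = 37.97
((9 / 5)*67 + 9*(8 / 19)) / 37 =11817 / 3515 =3.36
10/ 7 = 1.43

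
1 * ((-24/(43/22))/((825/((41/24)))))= -82/3225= -0.03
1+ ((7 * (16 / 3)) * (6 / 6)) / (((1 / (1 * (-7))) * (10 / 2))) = -769 / 15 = -51.27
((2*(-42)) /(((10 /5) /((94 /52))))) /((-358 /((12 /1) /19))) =5922 /44213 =0.13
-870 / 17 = -51.18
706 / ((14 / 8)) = 2824 / 7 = 403.43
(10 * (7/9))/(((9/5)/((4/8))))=175/81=2.16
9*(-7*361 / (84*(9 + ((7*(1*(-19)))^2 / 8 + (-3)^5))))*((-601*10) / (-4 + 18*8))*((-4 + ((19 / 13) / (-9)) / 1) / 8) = -105660007 / 34544328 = -3.06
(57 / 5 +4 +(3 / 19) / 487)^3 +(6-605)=302381256418084561 / 99027929659625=3053.49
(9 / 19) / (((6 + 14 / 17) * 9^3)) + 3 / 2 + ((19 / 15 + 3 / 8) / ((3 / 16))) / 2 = 5246707 / 892620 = 5.88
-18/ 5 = -3.60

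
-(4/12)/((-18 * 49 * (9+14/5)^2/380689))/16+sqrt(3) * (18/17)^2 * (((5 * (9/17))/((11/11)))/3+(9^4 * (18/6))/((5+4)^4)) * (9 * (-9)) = 9517225/147371616 -1732104 * sqrt(3)/4913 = -610.58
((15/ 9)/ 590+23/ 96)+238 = 238.24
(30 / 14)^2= 225 / 49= 4.59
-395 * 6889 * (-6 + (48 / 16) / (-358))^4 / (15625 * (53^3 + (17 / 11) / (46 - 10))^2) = -114186643412793595109631 / 11150850301515742828242378125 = -0.00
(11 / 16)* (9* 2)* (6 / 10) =297 / 40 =7.42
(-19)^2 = 361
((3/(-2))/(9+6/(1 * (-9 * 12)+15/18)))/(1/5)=-3215/3834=-0.84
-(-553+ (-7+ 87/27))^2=-310001.49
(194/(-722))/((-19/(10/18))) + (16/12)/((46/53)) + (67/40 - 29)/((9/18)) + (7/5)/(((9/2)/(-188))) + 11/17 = -3570567703/32182428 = -110.95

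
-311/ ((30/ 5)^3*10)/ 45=-311/ 97200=-0.00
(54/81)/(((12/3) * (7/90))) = 2.14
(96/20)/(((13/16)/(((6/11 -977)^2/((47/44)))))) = 177206908416/33605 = 5273230.42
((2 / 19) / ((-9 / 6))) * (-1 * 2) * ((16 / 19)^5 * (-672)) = -1879048192 / 47045881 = -39.94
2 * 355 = 710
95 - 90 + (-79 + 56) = -18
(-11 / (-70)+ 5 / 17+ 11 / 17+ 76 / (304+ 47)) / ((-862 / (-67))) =36796199 / 360048780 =0.10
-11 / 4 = -2.75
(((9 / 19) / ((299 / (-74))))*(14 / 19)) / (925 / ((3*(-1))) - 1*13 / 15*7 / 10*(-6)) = 174825 / 616655507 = 0.00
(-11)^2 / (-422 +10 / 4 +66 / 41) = -9922 / 34267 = -0.29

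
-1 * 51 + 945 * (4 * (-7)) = -26511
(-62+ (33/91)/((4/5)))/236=-22403/85904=-0.26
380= 380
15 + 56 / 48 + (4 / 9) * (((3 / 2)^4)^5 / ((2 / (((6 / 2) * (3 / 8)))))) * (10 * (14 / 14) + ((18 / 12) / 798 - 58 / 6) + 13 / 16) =25980555033359 / 26776436736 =970.28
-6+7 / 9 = -47 / 9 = -5.22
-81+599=518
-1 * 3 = -3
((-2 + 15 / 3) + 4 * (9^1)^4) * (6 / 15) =52494 / 5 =10498.80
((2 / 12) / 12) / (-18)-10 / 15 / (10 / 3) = -1301 / 6480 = -0.20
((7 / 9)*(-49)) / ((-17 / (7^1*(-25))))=-60025 / 153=-392.32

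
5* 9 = 45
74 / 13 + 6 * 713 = 55688 / 13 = 4283.69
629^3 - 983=248857206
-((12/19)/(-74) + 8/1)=-5618/703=-7.99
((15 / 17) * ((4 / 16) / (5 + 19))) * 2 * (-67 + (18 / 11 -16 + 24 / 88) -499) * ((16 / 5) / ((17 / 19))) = -121239 / 3179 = -38.14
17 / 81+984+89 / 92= 7341541 / 7452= 985.18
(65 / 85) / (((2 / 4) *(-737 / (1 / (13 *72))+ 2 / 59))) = -767 / 345950731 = -0.00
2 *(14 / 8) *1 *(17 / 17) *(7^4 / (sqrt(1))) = 16807 / 2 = 8403.50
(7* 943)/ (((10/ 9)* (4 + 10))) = 8487/ 20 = 424.35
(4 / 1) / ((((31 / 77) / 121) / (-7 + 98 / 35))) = -782628 / 155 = -5049.21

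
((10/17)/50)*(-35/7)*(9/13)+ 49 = 10820/221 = 48.96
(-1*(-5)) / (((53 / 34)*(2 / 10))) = 850 / 53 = 16.04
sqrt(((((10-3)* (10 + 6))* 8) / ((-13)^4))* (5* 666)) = 48* sqrt(1295) / 169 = 10.22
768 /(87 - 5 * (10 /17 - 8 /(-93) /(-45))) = 10927872 /1196209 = 9.14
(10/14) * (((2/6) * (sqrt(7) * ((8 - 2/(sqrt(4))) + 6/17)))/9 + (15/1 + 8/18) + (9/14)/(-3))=625 * sqrt(7)/3213 + 9595/882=11.39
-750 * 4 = -3000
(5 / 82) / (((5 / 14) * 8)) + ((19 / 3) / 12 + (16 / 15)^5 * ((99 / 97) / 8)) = 1947004651 / 2684475000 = 0.73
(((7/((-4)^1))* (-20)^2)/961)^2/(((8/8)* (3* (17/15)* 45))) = 490000/141298713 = 0.00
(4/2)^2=4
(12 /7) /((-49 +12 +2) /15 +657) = 9 /3437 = 0.00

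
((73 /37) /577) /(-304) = -73 /6490096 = -0.00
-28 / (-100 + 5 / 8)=224 / 795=0.28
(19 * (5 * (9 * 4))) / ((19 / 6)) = 1080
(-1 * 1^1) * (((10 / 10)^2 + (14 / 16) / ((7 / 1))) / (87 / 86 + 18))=-129 / 2180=-0.06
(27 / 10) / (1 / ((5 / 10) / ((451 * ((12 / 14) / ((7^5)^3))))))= 299096375126409 / 18040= 16579621681.06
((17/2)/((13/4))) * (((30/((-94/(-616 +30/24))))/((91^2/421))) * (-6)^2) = 4751747010/5059691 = 939.14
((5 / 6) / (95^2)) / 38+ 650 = 267501001 / 411540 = 650.00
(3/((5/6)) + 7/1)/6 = 53/30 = 1.77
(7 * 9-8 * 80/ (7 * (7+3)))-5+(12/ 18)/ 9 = 9248/ 189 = 48.93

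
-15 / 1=-15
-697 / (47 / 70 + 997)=-48790 / 69837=-0.70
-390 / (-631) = 0.62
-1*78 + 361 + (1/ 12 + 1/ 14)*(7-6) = 23785/ 84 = 283.15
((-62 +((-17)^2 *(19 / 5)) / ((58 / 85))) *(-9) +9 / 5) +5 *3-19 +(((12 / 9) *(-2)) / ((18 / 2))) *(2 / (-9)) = -981577579 / 70470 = -13929.01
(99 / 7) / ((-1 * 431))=-99 / 3017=-0.03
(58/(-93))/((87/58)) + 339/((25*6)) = 25727/13950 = 1.84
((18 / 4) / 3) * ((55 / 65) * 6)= 7.62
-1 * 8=-8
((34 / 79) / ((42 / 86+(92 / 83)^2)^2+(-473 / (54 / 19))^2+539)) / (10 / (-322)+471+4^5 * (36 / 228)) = 782737745937843276 / 32492842087040601807535573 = 0.00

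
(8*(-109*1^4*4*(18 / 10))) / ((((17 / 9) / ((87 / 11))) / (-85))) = 24579936 / 11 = 2234539.64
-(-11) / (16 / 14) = 77 / 8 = 9.62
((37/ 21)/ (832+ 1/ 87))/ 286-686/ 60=-2485286696/ 217372155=-11.43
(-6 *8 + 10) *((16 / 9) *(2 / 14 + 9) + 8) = -58064 / 63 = -921.65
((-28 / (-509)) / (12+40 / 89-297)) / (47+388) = -2492 / 5607334875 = -0.00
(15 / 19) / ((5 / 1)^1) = 3 / 19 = 0.16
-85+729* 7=5018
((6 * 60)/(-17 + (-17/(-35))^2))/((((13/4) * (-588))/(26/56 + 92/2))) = 487875/934388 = 0.52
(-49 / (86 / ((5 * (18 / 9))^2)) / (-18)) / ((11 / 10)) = 12250 / 4257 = 2.88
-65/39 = -5/3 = -1.67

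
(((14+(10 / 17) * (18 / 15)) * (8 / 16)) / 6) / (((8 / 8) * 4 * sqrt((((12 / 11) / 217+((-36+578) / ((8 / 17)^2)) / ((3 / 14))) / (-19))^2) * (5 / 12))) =27211800 / 22246756699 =0.00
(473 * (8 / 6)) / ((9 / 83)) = 157036 / 27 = 5816.15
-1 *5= -5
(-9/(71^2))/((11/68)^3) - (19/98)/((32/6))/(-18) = -26496104455/63123643968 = -0.42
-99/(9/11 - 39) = 363/140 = 2.59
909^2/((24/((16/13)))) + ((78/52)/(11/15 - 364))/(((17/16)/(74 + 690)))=51023683062/1204229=42370.42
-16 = -16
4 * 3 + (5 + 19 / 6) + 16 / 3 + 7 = 32.50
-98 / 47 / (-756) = 7 / 2538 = 0.00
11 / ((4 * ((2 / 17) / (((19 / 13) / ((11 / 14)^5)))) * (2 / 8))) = 86858576 / 190333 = 456.35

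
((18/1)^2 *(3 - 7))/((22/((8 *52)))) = -269568/11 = -24506.18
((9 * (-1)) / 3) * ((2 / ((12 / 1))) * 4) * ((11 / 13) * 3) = -66 / 13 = -5.08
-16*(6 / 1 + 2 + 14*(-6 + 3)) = 544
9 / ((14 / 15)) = 135 / 14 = 9.64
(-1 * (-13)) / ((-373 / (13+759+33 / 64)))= -642733 / 23872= -26.92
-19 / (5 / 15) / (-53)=57 / 53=1.08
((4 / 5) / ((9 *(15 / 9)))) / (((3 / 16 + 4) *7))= 64 / 35175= 0.00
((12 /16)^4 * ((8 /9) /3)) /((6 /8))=1 /8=0.12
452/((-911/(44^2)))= -875072/911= -960.56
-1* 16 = -16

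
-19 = -19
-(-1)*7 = 7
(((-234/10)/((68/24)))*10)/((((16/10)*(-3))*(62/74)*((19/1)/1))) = 21645/20026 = 1.08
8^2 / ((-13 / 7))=-448 / 13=-34.46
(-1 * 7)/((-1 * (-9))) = -7/9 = -0.78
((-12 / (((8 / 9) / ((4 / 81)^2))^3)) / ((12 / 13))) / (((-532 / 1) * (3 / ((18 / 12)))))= 0.00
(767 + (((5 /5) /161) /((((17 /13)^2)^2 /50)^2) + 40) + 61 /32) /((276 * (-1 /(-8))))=29136622956685885 /1239899030593104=23.50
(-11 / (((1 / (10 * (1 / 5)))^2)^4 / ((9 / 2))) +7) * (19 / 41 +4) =-56529.15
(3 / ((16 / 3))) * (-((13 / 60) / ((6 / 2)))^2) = -169 / 57600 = -0.00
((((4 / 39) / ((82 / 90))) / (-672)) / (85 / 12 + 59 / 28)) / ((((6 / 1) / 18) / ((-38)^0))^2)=-135 / 822952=-0.00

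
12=12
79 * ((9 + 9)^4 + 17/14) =116104799/14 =8293199.93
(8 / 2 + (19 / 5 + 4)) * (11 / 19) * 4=27.33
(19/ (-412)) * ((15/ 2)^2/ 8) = -4275/ 13184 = -0.32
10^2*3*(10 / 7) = 3000 / 7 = 428.57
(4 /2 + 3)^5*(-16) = -50000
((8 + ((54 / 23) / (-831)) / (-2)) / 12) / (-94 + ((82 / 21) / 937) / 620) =-51825512165 / 7306106570338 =-0.01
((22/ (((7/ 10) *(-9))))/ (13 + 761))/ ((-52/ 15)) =275/ 211302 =0.00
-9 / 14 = -0.64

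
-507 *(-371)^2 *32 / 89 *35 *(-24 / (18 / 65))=6773699004800 / 89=76108977582.02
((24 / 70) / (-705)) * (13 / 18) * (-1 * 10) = 52 / 14805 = 0.00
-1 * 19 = -19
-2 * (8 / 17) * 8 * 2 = -256 / 17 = -15.06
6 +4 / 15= 94 / 15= 6.27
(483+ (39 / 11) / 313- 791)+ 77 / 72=-306.92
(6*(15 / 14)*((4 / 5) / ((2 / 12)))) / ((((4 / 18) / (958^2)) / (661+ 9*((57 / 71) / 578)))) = 1728482978759832 / 20519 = 84238168466.29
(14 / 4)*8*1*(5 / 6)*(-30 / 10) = -70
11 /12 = 0.92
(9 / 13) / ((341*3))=3 / 4433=0.00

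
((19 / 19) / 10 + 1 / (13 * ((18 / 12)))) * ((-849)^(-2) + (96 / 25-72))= -72466447861 / 7027809750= -10.31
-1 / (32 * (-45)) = 1 / 1440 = 0.00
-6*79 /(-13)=474 /13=36.46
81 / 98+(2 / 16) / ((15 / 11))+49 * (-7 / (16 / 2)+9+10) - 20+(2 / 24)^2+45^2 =102102089 / 35280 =2894.05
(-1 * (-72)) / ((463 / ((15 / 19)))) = 1080 / 8797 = 0.12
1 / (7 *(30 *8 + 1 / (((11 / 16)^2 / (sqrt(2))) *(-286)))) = 17303 *sqrt(2) / 943090496558 + 4490907135 / 7544723972464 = 0.00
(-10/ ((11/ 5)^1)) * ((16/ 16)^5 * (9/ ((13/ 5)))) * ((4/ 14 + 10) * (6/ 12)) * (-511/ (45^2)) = 2920/ 143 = 20.42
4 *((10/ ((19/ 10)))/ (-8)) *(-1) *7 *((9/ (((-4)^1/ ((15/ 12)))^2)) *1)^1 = 39375/ 2432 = 16.19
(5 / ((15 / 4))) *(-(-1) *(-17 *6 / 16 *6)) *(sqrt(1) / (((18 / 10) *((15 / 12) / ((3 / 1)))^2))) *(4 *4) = -13056 / 5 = -2611.20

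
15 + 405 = 420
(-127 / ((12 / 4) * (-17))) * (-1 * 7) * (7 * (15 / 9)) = -31115 / 153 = -203.37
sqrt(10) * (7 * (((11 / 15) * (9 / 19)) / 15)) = 77 * sqrt(10) / 475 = 0.51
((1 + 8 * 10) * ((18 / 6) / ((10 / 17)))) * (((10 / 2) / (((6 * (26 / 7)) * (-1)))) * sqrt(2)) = -9639 * sqrt(2) / 104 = -131.07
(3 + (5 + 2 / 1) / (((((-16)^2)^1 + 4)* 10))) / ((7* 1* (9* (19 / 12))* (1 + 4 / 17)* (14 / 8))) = 265438 / 19062225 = 0.01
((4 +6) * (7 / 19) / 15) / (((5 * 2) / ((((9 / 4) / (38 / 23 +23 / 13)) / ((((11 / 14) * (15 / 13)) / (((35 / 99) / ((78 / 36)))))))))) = 102557 / 35278155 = 0.00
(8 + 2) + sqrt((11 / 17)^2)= 181 / 17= 10.65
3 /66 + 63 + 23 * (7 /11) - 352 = -6035 /22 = -274.32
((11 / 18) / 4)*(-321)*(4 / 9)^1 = -1177 / 54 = -21.80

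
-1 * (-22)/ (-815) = -22/ 815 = -0.03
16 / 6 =8 / 3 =2.67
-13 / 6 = -2.17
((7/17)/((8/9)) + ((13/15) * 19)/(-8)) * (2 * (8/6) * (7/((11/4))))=-91112/8415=-10.83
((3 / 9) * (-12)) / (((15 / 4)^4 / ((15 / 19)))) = -1024 / 64125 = -0.02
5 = 5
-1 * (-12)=12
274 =274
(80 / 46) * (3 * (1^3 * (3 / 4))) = 90 / 23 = 3.91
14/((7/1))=2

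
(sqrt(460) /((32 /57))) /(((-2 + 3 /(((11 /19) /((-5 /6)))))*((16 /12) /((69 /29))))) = -129789*sqrt(115) /128992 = -10.79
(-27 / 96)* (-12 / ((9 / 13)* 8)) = 39 / 64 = 0.61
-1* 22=-22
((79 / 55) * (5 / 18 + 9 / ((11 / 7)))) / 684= 93931 / 7448760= 0.01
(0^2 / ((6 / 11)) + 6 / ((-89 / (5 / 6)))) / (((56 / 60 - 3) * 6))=25 / 5518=0.00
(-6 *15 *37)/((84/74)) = -20535/7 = -2933.57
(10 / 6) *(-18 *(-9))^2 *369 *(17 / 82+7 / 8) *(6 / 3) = 34937325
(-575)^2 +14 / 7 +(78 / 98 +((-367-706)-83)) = 16144118 / 49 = 329471.80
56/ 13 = 4.31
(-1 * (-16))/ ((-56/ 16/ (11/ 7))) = -352/ 49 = -7.18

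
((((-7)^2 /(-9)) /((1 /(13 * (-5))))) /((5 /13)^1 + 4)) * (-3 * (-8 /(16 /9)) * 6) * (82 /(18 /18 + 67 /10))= 14550900 /209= 69621.53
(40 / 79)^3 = 64000 / 493039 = 0.13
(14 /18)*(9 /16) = 7 /16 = 0.44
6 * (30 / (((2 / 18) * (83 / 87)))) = 140940 / 83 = 1698.07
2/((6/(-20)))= -20/3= -6.67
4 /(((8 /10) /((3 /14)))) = 15 /14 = 1.07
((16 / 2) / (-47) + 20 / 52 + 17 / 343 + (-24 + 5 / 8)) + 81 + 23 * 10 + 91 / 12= 1486152385 / 5029752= 295.47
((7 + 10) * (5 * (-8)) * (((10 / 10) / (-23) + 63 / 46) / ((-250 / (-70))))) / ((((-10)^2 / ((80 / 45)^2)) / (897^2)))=-7223227648 / 1125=-6420646.80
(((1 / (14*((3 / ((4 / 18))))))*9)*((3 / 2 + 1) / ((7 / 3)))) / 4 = 5 / 392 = 0.01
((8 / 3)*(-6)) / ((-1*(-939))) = -16 / 939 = -0.02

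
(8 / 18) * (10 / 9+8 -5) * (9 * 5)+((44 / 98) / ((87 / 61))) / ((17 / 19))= 17952674 / 217413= 82.57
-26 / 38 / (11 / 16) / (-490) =104 / 51205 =0.00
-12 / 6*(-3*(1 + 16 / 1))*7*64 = 45696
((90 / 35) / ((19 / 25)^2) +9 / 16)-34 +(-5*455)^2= 5175596.01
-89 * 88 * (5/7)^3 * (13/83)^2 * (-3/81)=2.59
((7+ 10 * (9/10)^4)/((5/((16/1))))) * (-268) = -11629.91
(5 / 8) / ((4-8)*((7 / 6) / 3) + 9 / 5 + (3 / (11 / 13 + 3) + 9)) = 1125 / 18044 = 0.06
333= 333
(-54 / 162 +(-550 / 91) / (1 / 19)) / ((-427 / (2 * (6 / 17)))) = 125764 / 660569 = 0.19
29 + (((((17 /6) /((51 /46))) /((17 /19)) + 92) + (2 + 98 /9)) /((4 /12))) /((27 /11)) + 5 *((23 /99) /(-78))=21092261 /131274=160.67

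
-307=-307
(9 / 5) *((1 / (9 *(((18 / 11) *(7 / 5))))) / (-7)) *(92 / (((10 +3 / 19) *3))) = -9614 / 255339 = -0.04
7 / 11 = 0.64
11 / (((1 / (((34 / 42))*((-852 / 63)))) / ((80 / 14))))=-688.15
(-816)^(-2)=1 / 665856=0.00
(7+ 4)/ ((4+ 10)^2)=11/ 196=0.06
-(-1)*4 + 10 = 14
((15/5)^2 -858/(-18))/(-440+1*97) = -170/1029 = -0.17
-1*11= -11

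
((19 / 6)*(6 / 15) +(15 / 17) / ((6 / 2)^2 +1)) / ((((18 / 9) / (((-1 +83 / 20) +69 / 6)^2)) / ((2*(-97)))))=-5754200923 / 204000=-28206.87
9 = 9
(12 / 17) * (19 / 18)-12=-574 / 51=-11.25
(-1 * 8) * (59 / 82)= -236 / 41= -5.76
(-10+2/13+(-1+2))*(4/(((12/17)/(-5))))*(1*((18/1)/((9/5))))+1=97789/39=2507.41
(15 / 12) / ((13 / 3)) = 0.29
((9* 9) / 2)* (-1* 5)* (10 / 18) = -225 / 2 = -112.50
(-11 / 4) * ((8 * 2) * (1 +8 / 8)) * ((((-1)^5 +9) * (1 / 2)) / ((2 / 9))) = -1584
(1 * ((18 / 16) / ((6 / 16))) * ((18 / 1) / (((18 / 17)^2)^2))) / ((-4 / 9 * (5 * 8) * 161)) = -83521 / 5564160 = -0.02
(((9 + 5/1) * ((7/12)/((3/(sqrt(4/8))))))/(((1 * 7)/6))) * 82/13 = 287 * sqrt(2)/39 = 10.41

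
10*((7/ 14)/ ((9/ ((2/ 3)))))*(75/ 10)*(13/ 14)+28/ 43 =17503/ 5418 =3.23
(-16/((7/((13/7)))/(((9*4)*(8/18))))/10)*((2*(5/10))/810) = -832/99225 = -0.01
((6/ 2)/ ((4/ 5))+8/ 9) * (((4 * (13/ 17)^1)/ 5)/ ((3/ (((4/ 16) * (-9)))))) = -2171/ 1020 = -2.13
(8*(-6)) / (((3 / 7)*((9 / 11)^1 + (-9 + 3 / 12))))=4928 / 349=14.12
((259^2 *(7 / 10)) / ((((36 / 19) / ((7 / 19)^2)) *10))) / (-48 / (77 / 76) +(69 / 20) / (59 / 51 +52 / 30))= -118702311497 / 16296830100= -7.28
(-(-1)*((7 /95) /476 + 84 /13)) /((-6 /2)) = -542653 /251940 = -2.15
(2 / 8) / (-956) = -1 / 3824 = -0.00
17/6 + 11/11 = 23/6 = 3.83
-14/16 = -7/8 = -0.88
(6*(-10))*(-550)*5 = 165000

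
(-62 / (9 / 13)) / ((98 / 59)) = -23777 / 441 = -53.92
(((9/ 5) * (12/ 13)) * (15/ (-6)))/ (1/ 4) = -16.62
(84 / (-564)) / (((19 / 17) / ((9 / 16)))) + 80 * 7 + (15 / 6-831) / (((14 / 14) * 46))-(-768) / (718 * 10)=319727471193 / 589880080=542.02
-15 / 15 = -1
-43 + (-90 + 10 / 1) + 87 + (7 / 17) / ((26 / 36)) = -7830 / 221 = -35.43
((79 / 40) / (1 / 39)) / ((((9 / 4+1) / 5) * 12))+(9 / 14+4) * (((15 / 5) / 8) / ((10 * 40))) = 88519 / 8960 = 9.88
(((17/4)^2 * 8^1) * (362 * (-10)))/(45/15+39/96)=-16738880/109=-153567.71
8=8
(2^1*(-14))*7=-196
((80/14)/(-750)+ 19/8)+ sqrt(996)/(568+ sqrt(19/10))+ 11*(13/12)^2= -2*sqrt(47310)/3226221+ 11360*sqrt(249)/3226221+ 384983/25200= 15.33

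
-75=-75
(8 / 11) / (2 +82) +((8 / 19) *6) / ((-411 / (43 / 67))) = 189874 / 40286631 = 0.00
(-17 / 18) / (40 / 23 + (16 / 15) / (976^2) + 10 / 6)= -58196440 / 209864469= -0.28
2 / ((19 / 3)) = 6 / 19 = 0.32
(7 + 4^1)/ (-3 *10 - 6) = -11/ 36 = -0.31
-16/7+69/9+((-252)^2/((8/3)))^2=11909238629/21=567106601.38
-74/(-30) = 37/15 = 2.47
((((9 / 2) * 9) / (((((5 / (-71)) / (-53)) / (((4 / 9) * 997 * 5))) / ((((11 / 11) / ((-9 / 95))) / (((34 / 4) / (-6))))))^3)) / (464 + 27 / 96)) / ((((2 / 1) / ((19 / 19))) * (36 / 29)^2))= 77980298603457196454377110784000 / 1436710216203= 54276984825476433122.83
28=28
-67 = -67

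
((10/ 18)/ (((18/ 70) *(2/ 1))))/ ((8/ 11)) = 1925/ 1296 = 1.49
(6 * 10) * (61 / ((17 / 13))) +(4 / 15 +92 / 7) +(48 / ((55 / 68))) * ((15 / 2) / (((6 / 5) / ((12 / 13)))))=805230148 / 255255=3154.61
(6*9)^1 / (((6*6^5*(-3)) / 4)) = -1 / 648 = -0.00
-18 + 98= 80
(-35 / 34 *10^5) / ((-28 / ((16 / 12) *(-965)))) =-4730392.16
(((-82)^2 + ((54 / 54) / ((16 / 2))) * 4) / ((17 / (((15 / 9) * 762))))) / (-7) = -8540115 / 119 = -71765.67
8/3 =2.67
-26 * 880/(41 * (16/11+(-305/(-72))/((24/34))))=-217451520/2905219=-74.85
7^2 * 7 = 343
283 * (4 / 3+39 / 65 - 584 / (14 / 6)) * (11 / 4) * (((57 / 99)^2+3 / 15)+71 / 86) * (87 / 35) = -136001363941781 / 208593000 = -651993.90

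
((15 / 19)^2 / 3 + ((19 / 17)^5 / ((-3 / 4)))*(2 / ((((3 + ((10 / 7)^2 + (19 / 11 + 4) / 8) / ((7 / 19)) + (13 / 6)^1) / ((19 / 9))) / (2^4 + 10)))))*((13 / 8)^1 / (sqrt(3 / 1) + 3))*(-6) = 41.15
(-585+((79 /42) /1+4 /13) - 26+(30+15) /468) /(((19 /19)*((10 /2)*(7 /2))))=-664717 /19110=-34.78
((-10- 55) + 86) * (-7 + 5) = -42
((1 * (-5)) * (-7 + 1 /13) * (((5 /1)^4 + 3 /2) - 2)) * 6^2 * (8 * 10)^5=33151057920000000 /13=2550081378461538.46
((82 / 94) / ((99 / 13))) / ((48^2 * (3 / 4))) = 533 / 8040384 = 0.00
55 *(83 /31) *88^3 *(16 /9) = 49774714880 /279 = 178403995.99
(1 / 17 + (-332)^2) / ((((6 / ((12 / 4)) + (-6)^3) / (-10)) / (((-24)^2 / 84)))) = 35318.79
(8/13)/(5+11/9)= 9/91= 0.10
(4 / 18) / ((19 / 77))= 154 / 171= 0.90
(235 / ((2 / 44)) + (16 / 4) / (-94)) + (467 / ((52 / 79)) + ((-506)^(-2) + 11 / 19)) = 8738651969951 / 1486160962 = 5880.02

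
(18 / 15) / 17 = 0.07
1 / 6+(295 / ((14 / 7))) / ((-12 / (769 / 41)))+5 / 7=-1581917 / 6888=-229.66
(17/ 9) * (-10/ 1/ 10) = -17/ 9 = -1.89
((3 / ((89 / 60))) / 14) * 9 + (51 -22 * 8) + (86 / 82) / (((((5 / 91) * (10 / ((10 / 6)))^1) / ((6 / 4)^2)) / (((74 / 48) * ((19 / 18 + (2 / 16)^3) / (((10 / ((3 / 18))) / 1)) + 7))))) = -104540708858821 / 2259881164800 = -46.26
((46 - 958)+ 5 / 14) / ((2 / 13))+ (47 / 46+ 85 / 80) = -15259179 / 2576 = -5923.59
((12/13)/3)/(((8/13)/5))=5/2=2.50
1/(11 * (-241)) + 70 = 185569/2651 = 70.00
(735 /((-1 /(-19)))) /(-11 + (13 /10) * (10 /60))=-837900 /647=-1295.05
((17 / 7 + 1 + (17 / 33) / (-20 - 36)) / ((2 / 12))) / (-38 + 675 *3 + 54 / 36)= 0.01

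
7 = 7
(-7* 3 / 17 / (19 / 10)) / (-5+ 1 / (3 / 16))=-630 / 323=-1.95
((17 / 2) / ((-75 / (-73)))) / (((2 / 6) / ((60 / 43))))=7446 / 215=34.63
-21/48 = -0.44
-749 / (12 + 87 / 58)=-1498 / 27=-55.48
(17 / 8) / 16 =0.13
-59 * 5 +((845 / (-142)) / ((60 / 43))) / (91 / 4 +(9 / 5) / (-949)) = -54293635445 / 183929334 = -295.19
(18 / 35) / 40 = 9 / 700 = 0.01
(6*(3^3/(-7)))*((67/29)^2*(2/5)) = -1454436/29435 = -49.41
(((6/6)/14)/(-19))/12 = -1/3192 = -0.00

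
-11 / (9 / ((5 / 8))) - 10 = -775 / 72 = -10.76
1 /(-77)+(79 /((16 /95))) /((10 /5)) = 577853 /2464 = 234.52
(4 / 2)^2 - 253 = -249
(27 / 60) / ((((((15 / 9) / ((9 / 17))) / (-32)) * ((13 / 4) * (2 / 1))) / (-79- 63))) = 552096 / 5525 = 99.93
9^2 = 81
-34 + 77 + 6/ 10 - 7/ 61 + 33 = 23328/ 305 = 76.49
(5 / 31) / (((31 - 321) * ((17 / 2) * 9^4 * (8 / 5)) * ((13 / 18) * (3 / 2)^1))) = -5 / 869021946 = -0.00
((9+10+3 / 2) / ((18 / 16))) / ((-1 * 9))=-164 / 81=-2.02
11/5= 2.20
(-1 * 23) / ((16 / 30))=-345 / 8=-43.12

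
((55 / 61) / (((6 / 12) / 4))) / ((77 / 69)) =2760 / 427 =6.46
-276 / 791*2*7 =-552 / 113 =-4.88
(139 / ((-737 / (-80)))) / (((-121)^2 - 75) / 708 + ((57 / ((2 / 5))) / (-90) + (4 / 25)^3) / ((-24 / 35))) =0.66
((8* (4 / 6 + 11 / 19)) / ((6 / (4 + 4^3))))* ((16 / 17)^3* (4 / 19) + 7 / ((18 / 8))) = 3136691392 / 8450649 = 371.18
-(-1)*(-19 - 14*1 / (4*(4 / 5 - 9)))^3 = -3532642667 / 551368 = -6407.05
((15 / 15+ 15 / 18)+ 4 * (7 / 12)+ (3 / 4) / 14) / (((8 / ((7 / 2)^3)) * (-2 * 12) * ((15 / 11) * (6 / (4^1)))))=-382151 / 829440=-0.46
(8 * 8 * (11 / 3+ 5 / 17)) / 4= 3232 / 51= 63.37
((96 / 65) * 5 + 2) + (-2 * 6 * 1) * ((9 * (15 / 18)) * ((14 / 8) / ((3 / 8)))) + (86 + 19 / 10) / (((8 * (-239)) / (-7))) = -101982571 / 248560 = -410.29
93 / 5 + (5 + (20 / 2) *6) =418 / 5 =83.60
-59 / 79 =-0.75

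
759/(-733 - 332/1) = -253/355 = -0.71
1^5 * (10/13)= 10/13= 0.77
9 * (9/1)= 81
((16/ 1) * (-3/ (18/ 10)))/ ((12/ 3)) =-20/ 3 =-6.67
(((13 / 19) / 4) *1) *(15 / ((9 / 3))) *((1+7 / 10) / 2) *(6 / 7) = 663 / 1064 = 0.62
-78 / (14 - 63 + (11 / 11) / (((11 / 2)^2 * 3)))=28314 / 17783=1.59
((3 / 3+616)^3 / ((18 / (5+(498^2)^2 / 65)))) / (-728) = -14446840082112015533 / 851760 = -16961162865257.84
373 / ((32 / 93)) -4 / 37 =1283365 / 1184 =1083.92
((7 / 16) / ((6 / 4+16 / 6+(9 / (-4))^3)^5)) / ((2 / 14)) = -0.00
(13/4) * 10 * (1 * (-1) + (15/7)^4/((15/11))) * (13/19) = 14670890/45619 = 321.60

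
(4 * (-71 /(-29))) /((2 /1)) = 142 /29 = 4.90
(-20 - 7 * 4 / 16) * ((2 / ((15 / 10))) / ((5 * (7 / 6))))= -4.97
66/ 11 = 6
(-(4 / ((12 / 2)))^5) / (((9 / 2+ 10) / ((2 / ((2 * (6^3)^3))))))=-1 / 1109648808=-0.00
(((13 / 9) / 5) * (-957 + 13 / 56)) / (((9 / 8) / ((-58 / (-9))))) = -1583.33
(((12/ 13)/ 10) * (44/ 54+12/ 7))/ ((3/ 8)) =7648/ 12285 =0.62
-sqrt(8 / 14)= -2 * sqrt(7) / 7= -0.76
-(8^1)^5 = -32768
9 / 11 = 0.82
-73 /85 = -0.86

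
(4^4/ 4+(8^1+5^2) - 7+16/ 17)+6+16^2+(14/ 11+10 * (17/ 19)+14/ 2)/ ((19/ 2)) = 23948366/ 67507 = 354.75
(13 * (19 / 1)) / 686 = 247 / 686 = 0.36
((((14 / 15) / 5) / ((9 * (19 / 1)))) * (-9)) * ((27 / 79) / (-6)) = 21 / 37525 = 0.00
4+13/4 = 29/4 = 7.25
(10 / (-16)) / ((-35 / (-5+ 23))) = 9 / 28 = 0.32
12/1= 12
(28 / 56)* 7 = 7 / 2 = 3.50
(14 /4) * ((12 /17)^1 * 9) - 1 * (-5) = 27.24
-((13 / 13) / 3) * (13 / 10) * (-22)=143 / 15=9.53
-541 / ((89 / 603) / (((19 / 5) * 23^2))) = -3278867373 / 445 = -7368241.29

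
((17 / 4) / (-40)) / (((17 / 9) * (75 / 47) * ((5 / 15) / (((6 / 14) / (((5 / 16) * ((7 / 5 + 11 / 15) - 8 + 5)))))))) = 0.17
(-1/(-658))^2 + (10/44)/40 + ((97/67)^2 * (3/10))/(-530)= 509637035517/113310445586800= 0.00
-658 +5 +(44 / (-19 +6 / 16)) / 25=-2432777 / 3725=-653.09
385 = 385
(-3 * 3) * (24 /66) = -36 /11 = -3.27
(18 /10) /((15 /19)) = 57 /25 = 2.28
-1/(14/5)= -5/14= -0.36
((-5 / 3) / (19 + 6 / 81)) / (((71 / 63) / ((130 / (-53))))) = 73710 / 387589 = 0.19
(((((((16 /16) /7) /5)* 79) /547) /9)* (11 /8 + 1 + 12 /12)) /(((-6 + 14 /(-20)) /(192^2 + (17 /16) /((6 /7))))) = -279585977 /32837504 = -8.51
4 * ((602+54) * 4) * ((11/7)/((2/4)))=230912/7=32987.43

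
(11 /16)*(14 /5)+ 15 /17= 1909 /680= 2.81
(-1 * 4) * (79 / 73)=-4.33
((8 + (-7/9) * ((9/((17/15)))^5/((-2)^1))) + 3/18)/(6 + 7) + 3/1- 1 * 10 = 51960888973/55374423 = 938.36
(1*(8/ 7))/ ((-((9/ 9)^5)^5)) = -8/ 7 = -1.14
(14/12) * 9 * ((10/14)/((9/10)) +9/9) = 113/6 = 18.83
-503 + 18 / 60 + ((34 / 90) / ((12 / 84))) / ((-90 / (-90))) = -500.06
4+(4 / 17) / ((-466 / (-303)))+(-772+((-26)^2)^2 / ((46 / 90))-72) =81377174538 / 91103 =893243.63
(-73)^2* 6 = 31974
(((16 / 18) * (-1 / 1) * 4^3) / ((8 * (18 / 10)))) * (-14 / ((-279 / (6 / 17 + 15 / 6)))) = -217280 / 384183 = -0.57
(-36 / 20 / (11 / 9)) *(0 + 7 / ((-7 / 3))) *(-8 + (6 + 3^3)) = 1215 / 11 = 110.45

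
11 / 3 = 3.67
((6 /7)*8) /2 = 24 /7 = 3.43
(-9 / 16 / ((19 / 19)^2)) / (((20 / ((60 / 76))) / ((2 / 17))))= -27 / 10336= -0.00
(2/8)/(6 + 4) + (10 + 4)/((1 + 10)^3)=1891/53240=0.04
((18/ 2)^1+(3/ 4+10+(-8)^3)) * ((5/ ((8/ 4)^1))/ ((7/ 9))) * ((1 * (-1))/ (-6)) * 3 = -88605/ 112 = -791.12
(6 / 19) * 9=54 / 19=2.84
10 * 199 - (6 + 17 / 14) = 27759 / 14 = 1982.79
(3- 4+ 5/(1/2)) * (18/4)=81/2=40.50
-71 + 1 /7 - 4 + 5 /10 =-1041 /14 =-74.36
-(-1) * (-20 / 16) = -5 / 4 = -1.25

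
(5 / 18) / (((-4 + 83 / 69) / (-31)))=3565 / 1158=3.08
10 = 10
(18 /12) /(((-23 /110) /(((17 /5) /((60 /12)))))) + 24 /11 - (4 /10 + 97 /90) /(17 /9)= -149623 /43010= -3.48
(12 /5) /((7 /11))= 132 /35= 3.77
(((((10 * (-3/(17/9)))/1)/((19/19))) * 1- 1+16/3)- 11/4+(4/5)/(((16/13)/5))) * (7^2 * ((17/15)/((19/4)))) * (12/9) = -441784/2565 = -172.24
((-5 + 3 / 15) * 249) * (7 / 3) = -13944 / 5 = -2788.80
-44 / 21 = -2.10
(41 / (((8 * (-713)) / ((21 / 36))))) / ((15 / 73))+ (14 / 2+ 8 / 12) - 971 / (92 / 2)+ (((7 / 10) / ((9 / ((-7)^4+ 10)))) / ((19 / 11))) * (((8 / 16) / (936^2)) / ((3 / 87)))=-13.46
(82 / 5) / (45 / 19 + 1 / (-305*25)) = 1187975 / 171553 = 6.92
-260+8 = -252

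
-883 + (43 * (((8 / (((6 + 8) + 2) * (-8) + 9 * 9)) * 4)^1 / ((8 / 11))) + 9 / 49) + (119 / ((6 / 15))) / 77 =-919.21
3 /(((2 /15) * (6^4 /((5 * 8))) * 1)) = 25 /36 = 0.69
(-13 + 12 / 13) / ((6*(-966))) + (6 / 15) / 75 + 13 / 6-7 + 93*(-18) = -15812021893 / 9418500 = -1678.83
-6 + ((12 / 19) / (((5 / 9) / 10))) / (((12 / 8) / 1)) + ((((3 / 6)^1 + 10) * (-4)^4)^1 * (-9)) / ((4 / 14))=-1608738 / 19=-84670.42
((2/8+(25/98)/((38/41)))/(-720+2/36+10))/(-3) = 2934/11897249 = 0.00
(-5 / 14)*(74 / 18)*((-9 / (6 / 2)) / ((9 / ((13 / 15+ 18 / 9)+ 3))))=1628 / 567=2.87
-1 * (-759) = 759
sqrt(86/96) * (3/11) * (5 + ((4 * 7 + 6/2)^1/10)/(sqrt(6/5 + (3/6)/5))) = sqrt(129) * (31 * sqrt(130) + 650)/5720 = 1.99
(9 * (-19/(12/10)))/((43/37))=-10545/86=-122.62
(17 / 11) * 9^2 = 1377 / 11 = 125.18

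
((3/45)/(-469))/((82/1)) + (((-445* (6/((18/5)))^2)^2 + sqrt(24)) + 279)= 2* sqrt(6) + 23803237592933/15575490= 1528254.58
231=231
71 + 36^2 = 1367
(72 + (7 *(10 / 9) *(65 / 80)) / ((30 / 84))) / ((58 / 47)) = 151763 / 2088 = 72.68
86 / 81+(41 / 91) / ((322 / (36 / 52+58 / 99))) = 51566143 / 48486438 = 1.06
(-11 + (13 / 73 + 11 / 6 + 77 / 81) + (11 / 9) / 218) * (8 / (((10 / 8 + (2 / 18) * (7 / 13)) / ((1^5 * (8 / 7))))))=-17229032704 / 307291383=-56.07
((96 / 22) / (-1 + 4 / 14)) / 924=-4 / 605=-0.01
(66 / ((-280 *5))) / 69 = -11 / 16100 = -0.00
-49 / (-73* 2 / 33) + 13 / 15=11.94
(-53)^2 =2809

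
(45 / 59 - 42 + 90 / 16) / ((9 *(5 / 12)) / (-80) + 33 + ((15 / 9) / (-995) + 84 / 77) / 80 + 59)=-4415388120 / 11402492633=-0.39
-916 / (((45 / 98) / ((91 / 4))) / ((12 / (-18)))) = 4084444 / 135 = 30255.14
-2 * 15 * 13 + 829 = 439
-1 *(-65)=65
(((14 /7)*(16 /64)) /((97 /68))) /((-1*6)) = -17 /291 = -0.06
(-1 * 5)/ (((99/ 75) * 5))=-25/ 33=-0.76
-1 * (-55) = 55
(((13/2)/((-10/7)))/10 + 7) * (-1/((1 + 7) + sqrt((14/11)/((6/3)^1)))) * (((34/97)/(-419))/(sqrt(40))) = -1309 * sqrt(770)/3332726000 + 14399 * sqrt(10)/416590750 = 0.00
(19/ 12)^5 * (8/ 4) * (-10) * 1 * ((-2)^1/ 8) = 12380495/ 248832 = 49.75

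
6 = 6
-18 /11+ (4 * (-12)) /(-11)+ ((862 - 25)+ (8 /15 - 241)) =98878 /165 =599.26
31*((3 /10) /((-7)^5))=-93 /168070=-0.00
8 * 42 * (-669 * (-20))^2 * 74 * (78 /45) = 7715521981440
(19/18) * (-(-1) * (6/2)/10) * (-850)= -1615/6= -269.17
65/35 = 1.86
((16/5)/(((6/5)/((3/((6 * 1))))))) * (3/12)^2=1/12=0.08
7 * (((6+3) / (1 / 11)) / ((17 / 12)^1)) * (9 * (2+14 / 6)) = 324324 / 17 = 19077.88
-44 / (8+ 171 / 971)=-42724 / 7939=-5.38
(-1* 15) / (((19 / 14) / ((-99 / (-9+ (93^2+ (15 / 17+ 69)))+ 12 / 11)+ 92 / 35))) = -23487269 / 573078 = -40.98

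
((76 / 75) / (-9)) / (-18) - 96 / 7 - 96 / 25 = -149246 / 8505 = -17.55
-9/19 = -0.47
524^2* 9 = 2471184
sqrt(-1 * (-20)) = 2 * sqrt(5) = 4.47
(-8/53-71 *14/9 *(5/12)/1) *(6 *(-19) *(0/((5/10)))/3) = 0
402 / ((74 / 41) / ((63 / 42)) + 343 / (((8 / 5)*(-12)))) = -1582272 / 65579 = -24.13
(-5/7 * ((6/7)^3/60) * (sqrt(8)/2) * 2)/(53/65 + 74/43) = -33540 * sqrt(2)/5673563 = -0.01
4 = 4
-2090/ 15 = -139.33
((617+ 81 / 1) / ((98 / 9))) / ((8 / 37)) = 116217 / 392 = 296.47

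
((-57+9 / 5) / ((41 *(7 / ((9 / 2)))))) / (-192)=207 / 45920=0.00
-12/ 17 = -0.71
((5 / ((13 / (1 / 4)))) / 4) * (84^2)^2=15558480 / 13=1196806.15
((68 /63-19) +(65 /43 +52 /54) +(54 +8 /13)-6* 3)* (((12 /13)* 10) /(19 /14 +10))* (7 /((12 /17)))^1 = 5323017560 /31197231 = 170.62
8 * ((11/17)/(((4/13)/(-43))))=-12298/17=-723.41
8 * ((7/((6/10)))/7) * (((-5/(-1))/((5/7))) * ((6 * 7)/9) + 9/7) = 28520/63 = 452.70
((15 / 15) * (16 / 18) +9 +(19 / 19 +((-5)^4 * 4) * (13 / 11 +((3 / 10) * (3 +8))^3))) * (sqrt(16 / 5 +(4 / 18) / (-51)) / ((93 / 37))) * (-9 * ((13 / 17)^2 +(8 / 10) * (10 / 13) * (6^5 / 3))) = -947908286.53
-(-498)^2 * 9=-2232036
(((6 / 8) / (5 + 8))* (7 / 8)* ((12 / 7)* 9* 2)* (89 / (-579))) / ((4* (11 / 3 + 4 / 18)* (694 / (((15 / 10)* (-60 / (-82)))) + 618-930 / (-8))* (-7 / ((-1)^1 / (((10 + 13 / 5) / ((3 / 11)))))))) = -324405 / 9314274237268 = -0.00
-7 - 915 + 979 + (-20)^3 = -7943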